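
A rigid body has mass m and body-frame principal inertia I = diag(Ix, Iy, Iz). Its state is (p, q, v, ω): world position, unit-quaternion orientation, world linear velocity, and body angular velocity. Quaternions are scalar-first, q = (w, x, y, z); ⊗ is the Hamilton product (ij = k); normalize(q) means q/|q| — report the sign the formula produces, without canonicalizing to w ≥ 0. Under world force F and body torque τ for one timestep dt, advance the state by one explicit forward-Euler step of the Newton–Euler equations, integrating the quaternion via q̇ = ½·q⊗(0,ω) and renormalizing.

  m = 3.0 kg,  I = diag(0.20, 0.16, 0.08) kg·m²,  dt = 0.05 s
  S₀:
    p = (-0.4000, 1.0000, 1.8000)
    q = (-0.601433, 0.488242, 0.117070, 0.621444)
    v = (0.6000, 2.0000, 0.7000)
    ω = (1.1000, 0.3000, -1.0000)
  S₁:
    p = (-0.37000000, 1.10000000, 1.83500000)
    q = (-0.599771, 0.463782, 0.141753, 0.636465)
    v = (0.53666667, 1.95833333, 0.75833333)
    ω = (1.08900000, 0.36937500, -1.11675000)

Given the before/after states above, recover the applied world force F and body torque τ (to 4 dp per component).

F = (-3.8000, -2.5000, 3.5000)
τ = (-0.0200, 0.0900, -0.2000)

v₁ − v₀ = (-0.06333333, -0.04166667, 0.05833333)
applied force F = (-3.8000, -2.5000, 3.5000)
Δω = ω₁−ω₀ = (-0.01100000, 0.06937500, -0.11675000)
applied torque τ = (-0.0200, 0.0900, -0.2000)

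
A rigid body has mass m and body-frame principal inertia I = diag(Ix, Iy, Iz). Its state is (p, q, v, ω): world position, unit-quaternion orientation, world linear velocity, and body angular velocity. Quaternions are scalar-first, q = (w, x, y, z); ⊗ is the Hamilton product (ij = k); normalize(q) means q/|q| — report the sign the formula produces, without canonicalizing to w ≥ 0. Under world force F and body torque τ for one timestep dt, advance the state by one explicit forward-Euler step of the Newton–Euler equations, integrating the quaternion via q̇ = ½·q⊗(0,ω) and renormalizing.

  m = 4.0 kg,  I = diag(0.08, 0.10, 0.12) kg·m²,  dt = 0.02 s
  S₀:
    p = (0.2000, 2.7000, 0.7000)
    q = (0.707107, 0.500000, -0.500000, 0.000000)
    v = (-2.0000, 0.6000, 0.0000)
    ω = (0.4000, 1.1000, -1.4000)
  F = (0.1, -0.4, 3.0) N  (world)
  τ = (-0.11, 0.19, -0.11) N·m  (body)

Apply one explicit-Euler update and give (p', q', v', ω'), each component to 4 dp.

(τ − ω×Iω)/I = (-0.9900, 1.6760, -0.9900)
ω + α·dt = (0.3802, 1.1335, -1.4198)
q⊗(0,ω) = (0.3500000, 0.9828428, 1.4778177, -0.2399498)
q' = normalize(q + ½dt·q⊗(0,ω)) = (0.7105, 0.5097, -0.4851, -0.0024)
p + v·dt = (0.1600, 2.7120, 0.7000)
v' = v + a·dt = (-1.9995, 0.5980, 0.0150)

p' = (0.1600, 2.7120, 0.7000)
q' = (0.7105, 0.5097, -0.4851, -0.0024)
v' = (-1.9995, 0.5980, 0.0150)
ω' = (0.3802, 1.1335, -1.4198)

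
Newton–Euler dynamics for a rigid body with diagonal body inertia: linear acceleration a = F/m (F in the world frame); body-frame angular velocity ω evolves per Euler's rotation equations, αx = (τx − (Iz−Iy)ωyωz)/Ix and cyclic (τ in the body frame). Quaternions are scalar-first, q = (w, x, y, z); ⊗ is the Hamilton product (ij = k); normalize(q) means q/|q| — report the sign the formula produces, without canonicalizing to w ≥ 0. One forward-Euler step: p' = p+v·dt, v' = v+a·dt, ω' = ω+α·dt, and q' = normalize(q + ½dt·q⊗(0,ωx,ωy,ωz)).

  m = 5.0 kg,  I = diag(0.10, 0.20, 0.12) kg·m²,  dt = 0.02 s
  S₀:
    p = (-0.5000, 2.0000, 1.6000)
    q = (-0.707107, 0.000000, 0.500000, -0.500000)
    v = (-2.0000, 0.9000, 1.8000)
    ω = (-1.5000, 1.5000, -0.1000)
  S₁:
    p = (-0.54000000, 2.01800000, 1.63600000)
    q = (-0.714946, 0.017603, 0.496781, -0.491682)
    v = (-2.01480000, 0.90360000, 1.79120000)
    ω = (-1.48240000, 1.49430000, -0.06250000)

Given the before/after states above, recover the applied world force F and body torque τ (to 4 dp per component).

F = (-3.7000, 0.9000, -2.2000)
τ = (0.1000, -0.0600, 0.0000)

Δv = v₁−v₀ = (-0.01480000, 0.00360000, -0.00880000)
m·(v₁−v₀)/dt = (-3.7000, 0.9000, -2.2000)
ω₁ − ω₀ = (0.01760000, -0.00570000, 0.03750000)
I·α + gyro = (0.1000, -0.0600, 0.0000)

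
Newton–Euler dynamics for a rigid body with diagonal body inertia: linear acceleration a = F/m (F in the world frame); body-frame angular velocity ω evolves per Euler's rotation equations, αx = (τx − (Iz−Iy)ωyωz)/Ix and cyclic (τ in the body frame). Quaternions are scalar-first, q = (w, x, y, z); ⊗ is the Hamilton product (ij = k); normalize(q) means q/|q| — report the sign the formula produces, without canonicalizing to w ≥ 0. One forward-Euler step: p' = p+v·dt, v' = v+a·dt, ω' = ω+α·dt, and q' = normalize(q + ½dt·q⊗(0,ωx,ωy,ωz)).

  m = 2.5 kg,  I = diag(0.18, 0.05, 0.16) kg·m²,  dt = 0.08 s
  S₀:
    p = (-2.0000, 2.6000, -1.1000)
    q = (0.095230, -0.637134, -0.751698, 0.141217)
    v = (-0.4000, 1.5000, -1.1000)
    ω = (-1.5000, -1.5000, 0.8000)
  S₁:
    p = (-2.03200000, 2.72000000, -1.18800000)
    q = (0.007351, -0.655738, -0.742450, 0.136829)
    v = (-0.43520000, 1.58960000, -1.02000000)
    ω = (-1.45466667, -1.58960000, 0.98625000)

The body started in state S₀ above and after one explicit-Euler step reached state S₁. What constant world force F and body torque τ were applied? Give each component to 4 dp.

velocity change Δv = (-0.03520000, 0.08960000, 0.08000000)
applied force F = (-1.1000, 2.8000, 2.5000)
Δω = ω₁−ω₀ = (0.04533333, -0.08960000, 0.18625000)
τ = I·(Δω/dt) + ω₀×(Iω₀) = (-0.0300, -0.0800, 0.0800)

F = (-1.1000, 2.8000, 2.5000)
τ = (-0.0300, -0.0800, 0.0800)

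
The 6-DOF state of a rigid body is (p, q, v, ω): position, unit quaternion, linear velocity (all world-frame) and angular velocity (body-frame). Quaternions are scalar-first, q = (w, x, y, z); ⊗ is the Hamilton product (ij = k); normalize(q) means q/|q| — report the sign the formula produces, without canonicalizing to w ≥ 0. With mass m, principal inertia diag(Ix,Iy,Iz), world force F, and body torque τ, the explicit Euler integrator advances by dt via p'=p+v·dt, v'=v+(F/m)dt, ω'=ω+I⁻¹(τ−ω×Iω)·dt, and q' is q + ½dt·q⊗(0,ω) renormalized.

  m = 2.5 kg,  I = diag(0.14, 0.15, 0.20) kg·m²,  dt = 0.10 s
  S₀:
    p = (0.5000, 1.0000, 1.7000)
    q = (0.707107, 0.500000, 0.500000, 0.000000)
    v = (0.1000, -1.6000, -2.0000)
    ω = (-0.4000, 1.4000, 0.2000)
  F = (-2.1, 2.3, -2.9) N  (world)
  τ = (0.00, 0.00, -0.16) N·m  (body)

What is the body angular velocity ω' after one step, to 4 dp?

ω' = (-0.4100, 1.3968, 0.1228)

precession coupling ω×(Iω) = (0.0140, 0.0048, -0.0056)
α = I⁻¹(τ − ω×Iω) = (-0.1000, -0.0320, -0.7720)
new body rate ω' = (-0.4100, 1.3968, 0.1228)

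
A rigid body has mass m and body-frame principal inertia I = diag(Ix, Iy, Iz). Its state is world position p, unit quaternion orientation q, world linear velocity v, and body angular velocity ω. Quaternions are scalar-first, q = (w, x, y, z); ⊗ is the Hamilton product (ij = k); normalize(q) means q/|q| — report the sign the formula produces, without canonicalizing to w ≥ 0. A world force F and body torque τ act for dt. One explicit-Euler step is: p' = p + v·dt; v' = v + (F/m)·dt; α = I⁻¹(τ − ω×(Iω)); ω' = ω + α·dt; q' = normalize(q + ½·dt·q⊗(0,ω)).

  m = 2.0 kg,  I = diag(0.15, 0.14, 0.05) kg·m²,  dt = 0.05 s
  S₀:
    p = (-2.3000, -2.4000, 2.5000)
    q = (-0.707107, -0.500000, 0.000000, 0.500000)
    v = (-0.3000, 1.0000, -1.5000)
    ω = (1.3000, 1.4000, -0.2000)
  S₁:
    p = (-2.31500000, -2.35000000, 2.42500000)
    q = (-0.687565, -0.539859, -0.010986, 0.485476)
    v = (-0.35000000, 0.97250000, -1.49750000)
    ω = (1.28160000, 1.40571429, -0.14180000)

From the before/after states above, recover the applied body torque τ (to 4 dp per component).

ω₁ − ω₀ = (-0.01840000, 0.00571429, 0.05820000)
I·α + gyro = (-0.0300, -0.0100, 0.0400)

τ = (-0.0300, -0.0100, 0.0400)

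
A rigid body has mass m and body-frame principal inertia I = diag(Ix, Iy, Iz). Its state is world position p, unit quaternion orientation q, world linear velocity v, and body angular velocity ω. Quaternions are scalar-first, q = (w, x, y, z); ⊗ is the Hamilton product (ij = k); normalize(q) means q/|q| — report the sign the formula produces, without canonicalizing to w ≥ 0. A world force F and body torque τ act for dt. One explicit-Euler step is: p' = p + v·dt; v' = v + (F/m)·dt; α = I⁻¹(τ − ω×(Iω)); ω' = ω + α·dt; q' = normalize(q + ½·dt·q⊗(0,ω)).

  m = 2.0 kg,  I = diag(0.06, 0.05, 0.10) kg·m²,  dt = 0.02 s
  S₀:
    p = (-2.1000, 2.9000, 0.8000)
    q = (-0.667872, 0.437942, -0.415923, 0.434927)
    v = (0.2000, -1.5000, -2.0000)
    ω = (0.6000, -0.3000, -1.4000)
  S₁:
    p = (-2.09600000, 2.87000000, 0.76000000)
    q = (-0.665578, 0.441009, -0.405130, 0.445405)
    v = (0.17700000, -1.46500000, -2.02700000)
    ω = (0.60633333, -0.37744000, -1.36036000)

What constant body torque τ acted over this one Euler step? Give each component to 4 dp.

τ = (0.0400, -0.1600, 0.2000)

ω₁ − ω₀ = (0.00633333, -0.07744000, 0.03964000)
precession coupling = (0.0210, 0.0336, 0.0018)
τ = I·(Δω/dt) + ω₀×(Iω₀) = (0.0400, -0.1600, 0.2000)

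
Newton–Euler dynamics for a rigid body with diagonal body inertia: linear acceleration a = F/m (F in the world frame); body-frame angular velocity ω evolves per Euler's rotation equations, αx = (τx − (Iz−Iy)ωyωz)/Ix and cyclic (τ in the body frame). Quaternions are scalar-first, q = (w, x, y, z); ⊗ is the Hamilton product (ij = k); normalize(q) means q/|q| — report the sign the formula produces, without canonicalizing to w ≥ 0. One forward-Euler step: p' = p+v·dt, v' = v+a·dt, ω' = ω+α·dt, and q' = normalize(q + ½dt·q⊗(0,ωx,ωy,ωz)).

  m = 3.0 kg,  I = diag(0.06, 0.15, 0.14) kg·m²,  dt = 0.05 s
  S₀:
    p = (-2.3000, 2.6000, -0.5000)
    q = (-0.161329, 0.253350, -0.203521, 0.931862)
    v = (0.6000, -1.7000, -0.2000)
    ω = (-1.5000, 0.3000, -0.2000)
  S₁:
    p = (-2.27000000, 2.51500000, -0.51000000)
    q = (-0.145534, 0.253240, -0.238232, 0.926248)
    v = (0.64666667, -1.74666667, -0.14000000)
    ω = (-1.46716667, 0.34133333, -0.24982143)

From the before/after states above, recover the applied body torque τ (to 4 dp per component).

rate change Δω = (0.03283333, 0.04133333, -0.04982143)
ω₀×(Iω₀) = (0.0006, -0.0240, -0.0405)
τ = I·(Δω/dt) + ω₀×(Iω₀) = (0.0400, 0.1000, -0.1800)

τ = (0.0400, 0.1000, -0.1800)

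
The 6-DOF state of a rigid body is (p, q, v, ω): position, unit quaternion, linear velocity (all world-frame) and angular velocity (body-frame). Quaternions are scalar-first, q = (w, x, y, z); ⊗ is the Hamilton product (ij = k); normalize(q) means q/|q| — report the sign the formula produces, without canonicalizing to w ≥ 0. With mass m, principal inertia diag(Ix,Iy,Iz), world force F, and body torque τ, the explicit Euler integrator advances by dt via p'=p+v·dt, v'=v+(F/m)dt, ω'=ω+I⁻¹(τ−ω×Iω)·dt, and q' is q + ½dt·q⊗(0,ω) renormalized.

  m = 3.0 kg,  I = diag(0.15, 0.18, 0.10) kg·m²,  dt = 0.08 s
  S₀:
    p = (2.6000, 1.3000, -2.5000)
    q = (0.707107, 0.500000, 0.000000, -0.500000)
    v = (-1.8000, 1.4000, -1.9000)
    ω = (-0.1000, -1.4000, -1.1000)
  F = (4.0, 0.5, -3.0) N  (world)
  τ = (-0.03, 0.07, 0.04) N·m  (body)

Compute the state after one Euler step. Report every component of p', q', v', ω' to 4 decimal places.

linear accel F/m = (1.3333, 0.1667, -1.0000)
p' = p + v·dt = (2.4560, 1.4120, -2.6520)
v + (F/m)dt = (-1.6933, 1.4133, -1.9800)
gyro term ω×Iω = (-0.1232, 0.0055, 0.0042)
angular accel α = (0.6213, 0.3583, 0.3580)
new body rate ω' = (-0.0503, -1.3713, -1.0714)
q⊗(0,ω) = (-0.5000000, -0.7707107, -0.3899498, -1.4778177)
q + ½dt·q⊗(0,ω), renormalized = (0.6854, 0.4680, -0.0156, -0.5577)

p' = (2.4560, 1.4120, -2.6520)
q' = (0.6854, 0.4680, -0.0156, -0.5577)
v' = (-1.6933, 1.4133, -1.9800)
ω' = (-0.0503, -1.3713, -1.0714)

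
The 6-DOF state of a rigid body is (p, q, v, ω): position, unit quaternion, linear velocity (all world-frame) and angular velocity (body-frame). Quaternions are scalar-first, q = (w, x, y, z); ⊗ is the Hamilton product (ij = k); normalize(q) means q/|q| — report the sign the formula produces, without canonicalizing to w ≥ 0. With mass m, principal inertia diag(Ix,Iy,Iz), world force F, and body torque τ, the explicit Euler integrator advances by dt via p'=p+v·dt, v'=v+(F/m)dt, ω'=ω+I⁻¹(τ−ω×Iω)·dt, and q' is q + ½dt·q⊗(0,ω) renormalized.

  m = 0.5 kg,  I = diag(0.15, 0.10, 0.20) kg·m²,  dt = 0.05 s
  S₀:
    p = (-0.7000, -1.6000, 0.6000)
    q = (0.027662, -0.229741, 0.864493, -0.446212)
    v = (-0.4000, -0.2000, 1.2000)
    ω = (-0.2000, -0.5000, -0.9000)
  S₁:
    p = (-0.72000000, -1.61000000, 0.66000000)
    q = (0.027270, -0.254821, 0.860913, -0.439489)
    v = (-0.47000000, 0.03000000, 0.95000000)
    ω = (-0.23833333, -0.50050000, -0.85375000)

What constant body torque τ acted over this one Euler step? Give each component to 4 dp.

τ = (-0.0700, -0.0100, 0.1800)

Δω = ω₁−ω₀ = (-0.03833333, -0.00050000, 0.04625000)
applied torque τ = (-0.0700, -0.0100, 0.1800)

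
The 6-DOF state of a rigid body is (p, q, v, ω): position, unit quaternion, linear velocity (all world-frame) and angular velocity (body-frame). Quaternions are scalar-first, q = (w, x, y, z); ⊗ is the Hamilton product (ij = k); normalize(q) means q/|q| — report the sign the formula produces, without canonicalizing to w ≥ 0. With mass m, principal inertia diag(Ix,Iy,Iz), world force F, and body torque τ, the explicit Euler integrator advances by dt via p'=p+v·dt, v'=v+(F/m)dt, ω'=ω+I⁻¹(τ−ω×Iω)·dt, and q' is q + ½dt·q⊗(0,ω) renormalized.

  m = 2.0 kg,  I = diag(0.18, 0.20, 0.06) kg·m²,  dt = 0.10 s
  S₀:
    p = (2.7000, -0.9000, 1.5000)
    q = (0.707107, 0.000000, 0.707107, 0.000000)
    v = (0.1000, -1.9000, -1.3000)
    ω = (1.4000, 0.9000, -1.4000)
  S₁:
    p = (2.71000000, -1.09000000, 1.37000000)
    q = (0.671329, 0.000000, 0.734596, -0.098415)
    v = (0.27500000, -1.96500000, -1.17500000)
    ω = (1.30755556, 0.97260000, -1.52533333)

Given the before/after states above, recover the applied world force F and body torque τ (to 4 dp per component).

v₁ − v₀ = (0.17500000, -0.06500000, 0.12500000)
applied force F = (3.5000, -1.3000, 2.5000)
Δω = ω₁−ω₀ = (-0.09244444, 0.07260000, -0.12533333)
I·α + gyro = (0.0100, -0.0900, -0.0500)

F = (3.5000, -1.3000, 2.5000)
τ = (0.0100, -0.0900, -0.0500)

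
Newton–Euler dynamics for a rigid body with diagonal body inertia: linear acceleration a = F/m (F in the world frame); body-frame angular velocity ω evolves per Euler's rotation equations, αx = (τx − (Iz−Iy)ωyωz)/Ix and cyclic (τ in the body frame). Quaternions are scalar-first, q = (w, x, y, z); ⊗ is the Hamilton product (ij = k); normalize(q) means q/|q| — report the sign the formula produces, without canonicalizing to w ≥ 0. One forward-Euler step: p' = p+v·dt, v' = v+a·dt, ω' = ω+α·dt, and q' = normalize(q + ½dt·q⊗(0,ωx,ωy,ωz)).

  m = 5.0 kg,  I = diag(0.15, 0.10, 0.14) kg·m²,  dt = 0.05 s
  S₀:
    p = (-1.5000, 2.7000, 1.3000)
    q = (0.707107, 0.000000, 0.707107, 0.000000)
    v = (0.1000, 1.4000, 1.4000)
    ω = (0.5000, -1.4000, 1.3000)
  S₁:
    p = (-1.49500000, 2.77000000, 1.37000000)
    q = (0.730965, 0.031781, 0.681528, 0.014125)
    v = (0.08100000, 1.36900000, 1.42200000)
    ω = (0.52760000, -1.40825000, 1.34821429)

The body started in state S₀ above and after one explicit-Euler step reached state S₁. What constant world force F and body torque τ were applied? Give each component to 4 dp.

F = (-1.9000, -3.1000, 2.2000)
τ = (0.0100, -0.0100, 0.1700)

rate change Δω = (0.02760000, -0.00825000, 0.04821429)
ω₀×(Iω₀) = (-0.0728, 0.0065, 0.0350)
τ = I·(Δω/dt) + ω₀×(Iω₀) = (0.0100, -0.0100, 0.1700)
v₁ − v₀ = (-0.01900000, -0.03100000, 0.02200000)
applied force F = (-1.9000, -3.1000, 2.2000)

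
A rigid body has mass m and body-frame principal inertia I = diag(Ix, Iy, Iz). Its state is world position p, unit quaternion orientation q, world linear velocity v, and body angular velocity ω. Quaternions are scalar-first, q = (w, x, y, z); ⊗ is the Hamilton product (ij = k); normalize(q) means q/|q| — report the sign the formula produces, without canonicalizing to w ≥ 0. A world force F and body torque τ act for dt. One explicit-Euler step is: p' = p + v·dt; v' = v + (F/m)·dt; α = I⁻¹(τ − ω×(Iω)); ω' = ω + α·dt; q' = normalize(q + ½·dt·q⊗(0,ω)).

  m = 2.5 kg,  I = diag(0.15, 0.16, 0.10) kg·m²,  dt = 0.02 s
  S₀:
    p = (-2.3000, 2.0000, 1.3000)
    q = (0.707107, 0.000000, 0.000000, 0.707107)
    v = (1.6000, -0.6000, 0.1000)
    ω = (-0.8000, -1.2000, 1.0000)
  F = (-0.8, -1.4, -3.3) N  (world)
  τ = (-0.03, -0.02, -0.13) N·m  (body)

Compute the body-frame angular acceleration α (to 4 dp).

gyro term ω×Iω = (0.0720, -0.0400, 0.0096)
α = I⁻¹(τ − ω×Iω) = (-0.6800, 0.1250, -1.3960)

α = (-0.6800, 0.1250, -1.3960)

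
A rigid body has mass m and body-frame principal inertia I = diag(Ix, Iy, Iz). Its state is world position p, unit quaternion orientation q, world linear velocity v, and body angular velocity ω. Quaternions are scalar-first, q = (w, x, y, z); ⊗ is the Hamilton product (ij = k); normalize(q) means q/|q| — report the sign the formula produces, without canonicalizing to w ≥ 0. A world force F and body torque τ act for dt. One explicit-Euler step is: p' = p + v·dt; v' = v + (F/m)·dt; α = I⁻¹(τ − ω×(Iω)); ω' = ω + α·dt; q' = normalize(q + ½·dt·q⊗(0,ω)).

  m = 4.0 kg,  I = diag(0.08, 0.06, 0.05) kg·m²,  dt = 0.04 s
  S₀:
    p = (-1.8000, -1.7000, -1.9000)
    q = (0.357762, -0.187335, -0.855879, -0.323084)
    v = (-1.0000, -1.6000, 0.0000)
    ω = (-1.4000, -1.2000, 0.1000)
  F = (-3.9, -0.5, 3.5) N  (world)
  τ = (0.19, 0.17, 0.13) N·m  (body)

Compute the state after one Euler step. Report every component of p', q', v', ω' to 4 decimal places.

linear accel F/m = (-0.9750, -0.1250, 0.8750)
p + v·dt = (-1.8400, -1.7640, -1.9000)
new velocity v' = (-1.0390, -1.6050, 0.0350)
precession coupling ω×(Iω) = (0.0012, -0.0042, -0.0336)
(τ − ω×Iω)/I = (2.3600, 2.9033, 3.2720)
new body rate ω' = (-1.3056, -1.0839, 0.2309)
q⊗(0,ω) = (-1.2570154, -0.9741555, 0.0417367, -0.9376524)
q + ½dt·q⊗(0,ω), renormalized = (0.3324, -0.2067, -0.8545, -0.3416)

p' = (-1.8400, -1.7640, -1.9000)
q' = (0.3324, -0.2067, -0.8545, -0.3416)
v' = (-1.0390, -1.6050, 0.0350)
ω' = (-1.3056, -1.0839, 0.2309)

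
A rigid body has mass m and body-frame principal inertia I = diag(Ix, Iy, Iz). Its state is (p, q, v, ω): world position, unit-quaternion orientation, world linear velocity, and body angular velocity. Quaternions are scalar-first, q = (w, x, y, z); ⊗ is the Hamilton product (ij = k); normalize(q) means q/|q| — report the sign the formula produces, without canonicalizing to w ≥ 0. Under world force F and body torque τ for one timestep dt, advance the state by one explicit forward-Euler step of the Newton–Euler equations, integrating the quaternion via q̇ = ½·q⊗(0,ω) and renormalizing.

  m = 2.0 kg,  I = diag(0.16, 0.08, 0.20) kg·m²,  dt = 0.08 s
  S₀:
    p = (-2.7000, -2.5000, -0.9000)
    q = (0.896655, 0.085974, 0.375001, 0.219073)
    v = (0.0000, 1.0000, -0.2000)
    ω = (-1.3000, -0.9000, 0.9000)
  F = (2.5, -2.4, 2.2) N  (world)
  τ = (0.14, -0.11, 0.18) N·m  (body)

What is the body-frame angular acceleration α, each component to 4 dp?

α = (1.4825, -1.9600, 1.3680)

gyro term ω×Iω = (-0.0972, 0.0468, -0.0936)
α = I⁻¹(τ − ω×Iω) = (1.4825, -1.9600, 1.3680)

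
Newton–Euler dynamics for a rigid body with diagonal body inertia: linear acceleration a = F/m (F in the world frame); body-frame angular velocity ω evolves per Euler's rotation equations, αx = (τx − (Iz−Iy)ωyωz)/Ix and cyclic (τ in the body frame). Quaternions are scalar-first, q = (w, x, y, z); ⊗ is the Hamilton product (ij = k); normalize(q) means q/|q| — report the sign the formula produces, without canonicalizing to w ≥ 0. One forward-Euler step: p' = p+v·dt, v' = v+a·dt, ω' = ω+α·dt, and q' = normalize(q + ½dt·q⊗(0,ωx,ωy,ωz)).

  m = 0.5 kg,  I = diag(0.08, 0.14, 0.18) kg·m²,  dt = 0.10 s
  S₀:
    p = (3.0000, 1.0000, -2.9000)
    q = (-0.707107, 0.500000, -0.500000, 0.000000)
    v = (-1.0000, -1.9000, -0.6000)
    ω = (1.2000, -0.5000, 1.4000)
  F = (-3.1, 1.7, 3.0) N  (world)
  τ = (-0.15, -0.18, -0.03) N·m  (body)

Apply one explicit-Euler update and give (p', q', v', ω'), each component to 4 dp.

p' = (2.9000, 0.8100, -2.9600)
q' = (-0.7462, 0.4207, -0.5150, -0.0319)
v' = (-1.6200, -1.5600, 0.0000)
ω' = (1.0475, -0.5086, 1.4033)

linear accel F/m = (-6.2000, 3.4000, 6.0000)
p' = p + v·dt = (2.9000, 0.8100, -2.9600)
v + (F/m)dt = (-1.6200, -1.5600, 0.0000)
(τ − ω×Iω)/I = (-1.5250, -0.0857, 0.0333)
ω + α·dt = (1.0475, -0.5086, 1.4033)
2q̇ = q⊗(0,ω) = (-0.8500000, -1.5485284, -0.3464465, -0.6399498)
q' = normalize(q + ½dt·q⊗(0,ω)) = (-0.7462, 0.4207, -0.5150, -0.0319)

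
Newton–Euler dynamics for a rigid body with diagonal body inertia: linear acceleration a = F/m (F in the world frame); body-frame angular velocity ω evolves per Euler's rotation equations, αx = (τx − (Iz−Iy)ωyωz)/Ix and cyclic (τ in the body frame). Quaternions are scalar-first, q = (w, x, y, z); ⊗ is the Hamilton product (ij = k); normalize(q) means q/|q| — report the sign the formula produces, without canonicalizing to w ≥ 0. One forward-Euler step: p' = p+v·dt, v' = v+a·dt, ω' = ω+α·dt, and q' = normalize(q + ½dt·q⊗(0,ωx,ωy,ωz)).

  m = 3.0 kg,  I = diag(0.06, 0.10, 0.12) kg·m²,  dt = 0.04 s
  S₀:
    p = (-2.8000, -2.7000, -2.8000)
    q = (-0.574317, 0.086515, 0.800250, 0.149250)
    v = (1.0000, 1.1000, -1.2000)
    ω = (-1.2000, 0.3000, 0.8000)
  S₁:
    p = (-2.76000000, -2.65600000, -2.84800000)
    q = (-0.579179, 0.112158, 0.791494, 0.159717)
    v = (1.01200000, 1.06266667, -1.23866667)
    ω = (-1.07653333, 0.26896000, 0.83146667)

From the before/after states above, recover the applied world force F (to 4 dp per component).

F = (0.9000, -2.8000, -2.9000)

Δv = v₁−v₀ = (0.01200000, -0.03733333, -0.03866667)
m·(v₁−v₀)/dt = (0.9000, -2.8000, -2.9000)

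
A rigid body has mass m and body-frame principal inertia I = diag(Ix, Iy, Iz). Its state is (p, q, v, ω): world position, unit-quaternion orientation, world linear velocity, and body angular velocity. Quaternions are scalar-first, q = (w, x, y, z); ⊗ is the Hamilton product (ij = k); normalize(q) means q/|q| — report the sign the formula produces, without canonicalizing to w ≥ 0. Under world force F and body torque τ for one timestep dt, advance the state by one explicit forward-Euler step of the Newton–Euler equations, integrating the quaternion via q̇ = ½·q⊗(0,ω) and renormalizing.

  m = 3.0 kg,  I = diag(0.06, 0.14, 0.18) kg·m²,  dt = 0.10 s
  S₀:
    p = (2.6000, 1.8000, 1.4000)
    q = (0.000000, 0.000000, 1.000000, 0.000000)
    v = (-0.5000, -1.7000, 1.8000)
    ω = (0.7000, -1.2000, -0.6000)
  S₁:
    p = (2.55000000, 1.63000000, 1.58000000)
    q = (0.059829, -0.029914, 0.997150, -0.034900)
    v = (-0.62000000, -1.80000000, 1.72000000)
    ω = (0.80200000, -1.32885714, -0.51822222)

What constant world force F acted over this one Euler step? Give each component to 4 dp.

F = (-3.6000, -3.0000, -2.4000)

velocity change Δv = (-0.12000000, -0.10000000, -0.08000000)
F = m·Δv/dt = (-3.6000, -3.0000, -2.4000)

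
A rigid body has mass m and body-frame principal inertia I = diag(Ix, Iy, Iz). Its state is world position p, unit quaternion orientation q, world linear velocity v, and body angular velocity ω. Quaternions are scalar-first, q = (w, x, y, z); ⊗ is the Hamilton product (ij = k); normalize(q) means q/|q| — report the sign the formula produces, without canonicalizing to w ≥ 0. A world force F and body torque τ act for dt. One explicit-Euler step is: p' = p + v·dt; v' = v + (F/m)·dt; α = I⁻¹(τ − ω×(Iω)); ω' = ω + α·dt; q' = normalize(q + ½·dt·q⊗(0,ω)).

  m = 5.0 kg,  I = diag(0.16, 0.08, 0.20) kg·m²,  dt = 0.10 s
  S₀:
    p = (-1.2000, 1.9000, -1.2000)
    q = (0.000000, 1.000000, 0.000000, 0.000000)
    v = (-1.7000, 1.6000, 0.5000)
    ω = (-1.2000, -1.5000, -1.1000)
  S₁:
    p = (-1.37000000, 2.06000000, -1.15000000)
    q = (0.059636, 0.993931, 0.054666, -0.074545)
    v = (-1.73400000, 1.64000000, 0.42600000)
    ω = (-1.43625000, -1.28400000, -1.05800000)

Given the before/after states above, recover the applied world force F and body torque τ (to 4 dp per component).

Δω = ω₁−ω₀ = (-0.23625000, 0.21600000, 0.04200000)
ω₀×(Iω₀) = (0.1980, -0.0528, -0.1440)
applied torque τ = (-0.1800, 0.1200, -0.0600)
Δv = v₁−v₀ = (-0.03400000, 0.04000000, -0.07400000)
applied force F = (-1.7000, 2.0000, -3.7000)

F = (-1.7000, 2.0000, -3.7000)
τ = (-0.1800, 0.1200, -0.0600)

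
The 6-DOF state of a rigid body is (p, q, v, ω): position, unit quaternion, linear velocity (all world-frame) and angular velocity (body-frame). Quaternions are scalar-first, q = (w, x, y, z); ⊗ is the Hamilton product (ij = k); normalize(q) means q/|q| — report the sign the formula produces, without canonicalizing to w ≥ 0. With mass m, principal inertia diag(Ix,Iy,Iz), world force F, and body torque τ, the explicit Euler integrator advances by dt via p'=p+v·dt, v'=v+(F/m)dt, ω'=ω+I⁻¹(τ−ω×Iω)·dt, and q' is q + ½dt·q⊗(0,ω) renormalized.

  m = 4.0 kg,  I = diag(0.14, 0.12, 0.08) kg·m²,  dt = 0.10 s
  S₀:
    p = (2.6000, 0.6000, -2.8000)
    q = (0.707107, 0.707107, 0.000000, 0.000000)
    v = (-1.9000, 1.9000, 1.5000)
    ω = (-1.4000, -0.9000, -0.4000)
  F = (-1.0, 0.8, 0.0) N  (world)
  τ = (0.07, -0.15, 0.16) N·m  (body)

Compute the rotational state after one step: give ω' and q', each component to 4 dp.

ω×(Iω) gyroscopic = (-0.0144, 0.0336, -0.0252)
α = I⁻¹(τ − ω×Iω) = (0.6029, -1.5300, 2.3150)
new body rate ω' = (-1.3397, -1.0530, -0.1685)
q⊗(0,ω) = (0.9899498, -0.9899498, -0.3535535, -0.9192391)
q' = normalize(q + ½dt·q⊗(0,ω)) = (0.7538, 0.6552, -0.0176, -0.0458)

ω' = (-1.3397, -1.0530, -0.1685)
q' = (0.7538, 0.6552, -0.0176, -0.0458)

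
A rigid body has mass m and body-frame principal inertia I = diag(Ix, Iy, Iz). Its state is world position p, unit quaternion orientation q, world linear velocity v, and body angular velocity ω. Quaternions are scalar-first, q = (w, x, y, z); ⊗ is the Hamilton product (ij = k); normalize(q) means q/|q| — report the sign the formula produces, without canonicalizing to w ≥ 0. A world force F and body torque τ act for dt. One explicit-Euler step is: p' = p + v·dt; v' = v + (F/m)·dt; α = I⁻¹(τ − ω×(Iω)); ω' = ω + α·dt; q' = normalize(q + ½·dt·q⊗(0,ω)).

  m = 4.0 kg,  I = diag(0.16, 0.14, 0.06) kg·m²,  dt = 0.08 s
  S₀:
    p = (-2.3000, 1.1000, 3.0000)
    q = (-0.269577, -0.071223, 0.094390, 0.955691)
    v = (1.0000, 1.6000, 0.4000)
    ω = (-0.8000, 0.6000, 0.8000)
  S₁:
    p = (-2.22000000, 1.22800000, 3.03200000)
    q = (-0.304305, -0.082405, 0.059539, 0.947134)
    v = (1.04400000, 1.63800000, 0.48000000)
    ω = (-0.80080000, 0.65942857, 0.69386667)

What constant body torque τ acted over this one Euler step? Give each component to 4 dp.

τ = (-0.0400, 0.0400, -0.0700)

Δω = ω₁−ω₀ = (-0.00080000, 0.05942857, -0.10613333)
I·α + gyro = (-0.0400, 0.0400, -0.0700)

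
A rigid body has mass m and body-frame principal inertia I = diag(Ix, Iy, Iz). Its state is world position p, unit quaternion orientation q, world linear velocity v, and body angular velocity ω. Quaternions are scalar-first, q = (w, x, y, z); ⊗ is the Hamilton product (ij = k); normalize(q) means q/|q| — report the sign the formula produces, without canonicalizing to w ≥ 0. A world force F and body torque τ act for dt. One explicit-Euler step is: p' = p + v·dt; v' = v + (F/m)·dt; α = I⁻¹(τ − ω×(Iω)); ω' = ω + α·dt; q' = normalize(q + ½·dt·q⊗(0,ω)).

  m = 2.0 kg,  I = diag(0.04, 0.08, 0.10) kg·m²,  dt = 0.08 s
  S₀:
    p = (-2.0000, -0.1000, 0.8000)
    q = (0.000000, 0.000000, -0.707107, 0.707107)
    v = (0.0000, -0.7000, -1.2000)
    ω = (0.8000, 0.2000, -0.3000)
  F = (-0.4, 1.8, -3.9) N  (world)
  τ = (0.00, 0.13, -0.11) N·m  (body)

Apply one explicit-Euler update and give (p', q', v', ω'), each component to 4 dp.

p' = (-2.0000, -0.1560, 0.7040)
q' = (0.0141, 0.0028, -0.6841, 0.7293)
v' = (-0.0160, -0.6280, -1.3560)
ω' = (0.8024, 0.3156, -0.3931)

a = (-0.2000, 0.9000, -1.9500)
p' = p + v·dt = (-2.0000, -0.1560, 0.7040)
v + (F/m)dt = (-0.0160, -0.6280, -1.3560)
ω×(Iω) gyroscopic = (-0.0012, 0.0144, 0.0064)
angular accel α = (0.0300, 1.4450, -1.1640)
ω' = ω + α·dt = (0.8024, 0.3156, -0.3931)
2q̇ = q⊗(0,ω) = (0.3535535, 0.0707107, 0.5656856, 0.5656856)
q + ½dt·q⊗(0,ω), renormalized = (0.0141, 0.0028, -0.6841, 0.7293)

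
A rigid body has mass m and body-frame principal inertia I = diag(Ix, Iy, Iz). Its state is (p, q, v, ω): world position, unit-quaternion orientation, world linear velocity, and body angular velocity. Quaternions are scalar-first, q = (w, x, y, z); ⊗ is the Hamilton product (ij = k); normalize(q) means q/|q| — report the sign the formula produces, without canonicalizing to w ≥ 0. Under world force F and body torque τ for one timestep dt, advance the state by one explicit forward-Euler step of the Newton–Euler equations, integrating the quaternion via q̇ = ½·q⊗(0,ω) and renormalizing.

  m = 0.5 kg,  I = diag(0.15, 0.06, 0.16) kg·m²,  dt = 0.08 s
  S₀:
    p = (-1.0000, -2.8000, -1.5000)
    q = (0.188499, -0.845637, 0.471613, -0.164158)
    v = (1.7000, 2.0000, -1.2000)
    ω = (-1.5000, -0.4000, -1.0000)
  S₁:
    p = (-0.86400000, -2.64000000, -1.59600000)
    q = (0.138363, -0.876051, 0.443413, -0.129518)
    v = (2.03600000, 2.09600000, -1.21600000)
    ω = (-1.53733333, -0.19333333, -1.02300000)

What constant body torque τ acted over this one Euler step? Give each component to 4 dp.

rate change Δω = (-0.03733333, 0.20666667, -0.02300000)
I·α + gyro = (-0.0300, 0.1400, -0.1000)

τ = (-0.0300, 0.1400, -0.1000)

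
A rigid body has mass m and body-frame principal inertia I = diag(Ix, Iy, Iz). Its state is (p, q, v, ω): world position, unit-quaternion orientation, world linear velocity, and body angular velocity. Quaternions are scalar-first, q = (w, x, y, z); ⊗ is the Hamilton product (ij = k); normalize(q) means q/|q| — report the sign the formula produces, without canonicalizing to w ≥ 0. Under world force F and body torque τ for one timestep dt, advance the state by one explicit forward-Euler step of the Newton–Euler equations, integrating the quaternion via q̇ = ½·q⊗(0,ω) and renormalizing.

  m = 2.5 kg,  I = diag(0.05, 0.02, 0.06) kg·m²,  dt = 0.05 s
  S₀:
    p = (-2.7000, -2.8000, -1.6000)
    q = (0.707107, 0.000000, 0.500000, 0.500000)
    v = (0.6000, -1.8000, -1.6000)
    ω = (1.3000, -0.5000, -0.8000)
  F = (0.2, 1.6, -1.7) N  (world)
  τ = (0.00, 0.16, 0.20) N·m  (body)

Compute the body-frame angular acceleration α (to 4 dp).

precession coupling ω×(Iω) = (0.0160, 0.0104, 0.0195)
α = I⁻¹(τ − ω×Iω) = (-0.3200, 7.4800, 3.0083)

α = (-0.3200, 7.4800, 3.0083)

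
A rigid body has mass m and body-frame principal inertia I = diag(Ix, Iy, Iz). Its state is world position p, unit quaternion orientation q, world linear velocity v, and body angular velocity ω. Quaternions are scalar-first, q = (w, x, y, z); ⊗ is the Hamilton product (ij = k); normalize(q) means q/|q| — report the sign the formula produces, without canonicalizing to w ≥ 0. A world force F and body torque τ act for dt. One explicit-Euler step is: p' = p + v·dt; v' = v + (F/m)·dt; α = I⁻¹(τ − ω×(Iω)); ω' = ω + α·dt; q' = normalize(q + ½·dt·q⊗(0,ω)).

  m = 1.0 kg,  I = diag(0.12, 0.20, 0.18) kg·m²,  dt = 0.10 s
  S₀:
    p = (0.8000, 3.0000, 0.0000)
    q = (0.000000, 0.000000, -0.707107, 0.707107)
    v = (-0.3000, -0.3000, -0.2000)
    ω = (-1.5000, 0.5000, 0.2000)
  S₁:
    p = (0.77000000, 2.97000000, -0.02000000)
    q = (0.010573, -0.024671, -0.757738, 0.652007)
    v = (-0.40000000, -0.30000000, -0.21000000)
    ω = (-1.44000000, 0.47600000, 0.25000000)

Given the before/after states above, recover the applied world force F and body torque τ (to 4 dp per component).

F = (-1.0000, 0.0000, -0.1000)
τ = (0.0700, -0.0300, 0.0300)

v₁ − v₀ = (-0.10000000, 0.00000000, -0.01000000)
m·(v₁−v₀)/dt = (-1.0000, 0.0000, -0.1000)
rate change Δω = (0.06000000, -0.02400000, 0.05000000)
I·α + gyro = (0.0700, -0.0300, 0.0300)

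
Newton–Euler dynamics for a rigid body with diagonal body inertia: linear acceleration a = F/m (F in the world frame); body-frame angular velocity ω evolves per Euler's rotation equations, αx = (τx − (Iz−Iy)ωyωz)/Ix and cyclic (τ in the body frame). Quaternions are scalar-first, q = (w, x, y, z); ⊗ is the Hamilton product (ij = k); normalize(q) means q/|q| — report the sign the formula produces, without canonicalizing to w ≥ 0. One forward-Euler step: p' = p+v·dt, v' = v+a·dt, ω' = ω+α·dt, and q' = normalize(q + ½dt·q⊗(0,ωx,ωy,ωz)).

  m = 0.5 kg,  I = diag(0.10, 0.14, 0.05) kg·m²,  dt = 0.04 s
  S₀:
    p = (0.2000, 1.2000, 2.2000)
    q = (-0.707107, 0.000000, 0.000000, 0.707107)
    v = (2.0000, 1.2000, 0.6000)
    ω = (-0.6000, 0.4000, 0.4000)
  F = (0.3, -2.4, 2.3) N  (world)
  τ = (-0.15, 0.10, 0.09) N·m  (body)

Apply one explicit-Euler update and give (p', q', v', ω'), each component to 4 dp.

linear accel F/m = (0.6000, -4.8000, 4.6000)
new position p' = (0.2800, 1.2480, 2.2240)
new velocity v' = (2.0240, 1.0080, 0.7840)
ω×(Iω) gyroscopic = (-0.0144, -0.0120, -0.0096)
angular accel α = (-1.3560, 0.8000, 1.9920)
ω' = ω + α·dt = (-0.6542, 0.4320, 0.4797)
q⊗(0,ω) = (-0.2828428, 0.1414214, -0.7071070, -0.2828428)
updated quaternion q' = (-0.7127, 0.0028, -0.0141, 0.7014)

p' = (0.2800, 1.2480, 2.2240)
q' = (-0.7127, 0.0028, -0.0141, 0.7014)
v' = (2.0240, 1.0080, 0.7840)
ω' = (-0.6542, 0.4320, 0.4797)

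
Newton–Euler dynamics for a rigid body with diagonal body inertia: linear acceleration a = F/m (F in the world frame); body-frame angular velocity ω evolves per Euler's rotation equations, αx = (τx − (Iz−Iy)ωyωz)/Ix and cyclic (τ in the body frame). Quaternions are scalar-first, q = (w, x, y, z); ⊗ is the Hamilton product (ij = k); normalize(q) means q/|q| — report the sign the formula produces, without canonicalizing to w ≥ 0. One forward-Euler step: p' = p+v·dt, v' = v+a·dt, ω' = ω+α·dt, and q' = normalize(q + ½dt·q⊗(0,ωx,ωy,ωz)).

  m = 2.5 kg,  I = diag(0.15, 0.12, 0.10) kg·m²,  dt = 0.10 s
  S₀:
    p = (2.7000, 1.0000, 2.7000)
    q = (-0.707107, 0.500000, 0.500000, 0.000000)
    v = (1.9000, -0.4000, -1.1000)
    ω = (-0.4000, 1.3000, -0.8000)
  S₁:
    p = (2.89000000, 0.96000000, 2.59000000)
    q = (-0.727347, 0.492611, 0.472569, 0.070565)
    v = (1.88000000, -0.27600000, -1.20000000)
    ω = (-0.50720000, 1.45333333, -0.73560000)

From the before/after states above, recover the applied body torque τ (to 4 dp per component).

τ = (-0.1400, 0.2000, 0.0800)

rate change Δω = (-0.10720000, 0.15333333, 0.06440000)
τ = I·(Δω/dt) + ω₀×(Iω₀) = (-0.1400, 0.2000, 0.0800)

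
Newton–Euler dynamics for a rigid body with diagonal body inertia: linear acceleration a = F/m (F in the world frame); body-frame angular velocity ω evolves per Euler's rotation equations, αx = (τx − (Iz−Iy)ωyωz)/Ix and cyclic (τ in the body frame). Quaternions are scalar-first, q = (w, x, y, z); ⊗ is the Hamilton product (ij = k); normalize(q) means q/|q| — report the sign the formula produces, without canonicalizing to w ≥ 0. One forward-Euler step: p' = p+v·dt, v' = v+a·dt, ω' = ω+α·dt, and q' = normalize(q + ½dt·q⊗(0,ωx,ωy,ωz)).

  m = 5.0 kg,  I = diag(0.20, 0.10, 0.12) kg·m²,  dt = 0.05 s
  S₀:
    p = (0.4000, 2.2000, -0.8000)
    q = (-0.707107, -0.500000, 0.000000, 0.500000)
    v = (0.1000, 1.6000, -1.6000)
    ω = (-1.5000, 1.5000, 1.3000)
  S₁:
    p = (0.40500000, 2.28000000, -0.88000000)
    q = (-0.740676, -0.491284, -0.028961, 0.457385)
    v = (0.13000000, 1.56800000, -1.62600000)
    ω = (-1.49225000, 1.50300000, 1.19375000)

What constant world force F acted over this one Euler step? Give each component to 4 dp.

v₁ − v₀ = (0.03000000, -0.03200000, -0.02600000)
m·(v₁−v₀)/dt = (3.0000, -3.2000, -2.6000)

F = (3.0000, -3.2000, -2.6000)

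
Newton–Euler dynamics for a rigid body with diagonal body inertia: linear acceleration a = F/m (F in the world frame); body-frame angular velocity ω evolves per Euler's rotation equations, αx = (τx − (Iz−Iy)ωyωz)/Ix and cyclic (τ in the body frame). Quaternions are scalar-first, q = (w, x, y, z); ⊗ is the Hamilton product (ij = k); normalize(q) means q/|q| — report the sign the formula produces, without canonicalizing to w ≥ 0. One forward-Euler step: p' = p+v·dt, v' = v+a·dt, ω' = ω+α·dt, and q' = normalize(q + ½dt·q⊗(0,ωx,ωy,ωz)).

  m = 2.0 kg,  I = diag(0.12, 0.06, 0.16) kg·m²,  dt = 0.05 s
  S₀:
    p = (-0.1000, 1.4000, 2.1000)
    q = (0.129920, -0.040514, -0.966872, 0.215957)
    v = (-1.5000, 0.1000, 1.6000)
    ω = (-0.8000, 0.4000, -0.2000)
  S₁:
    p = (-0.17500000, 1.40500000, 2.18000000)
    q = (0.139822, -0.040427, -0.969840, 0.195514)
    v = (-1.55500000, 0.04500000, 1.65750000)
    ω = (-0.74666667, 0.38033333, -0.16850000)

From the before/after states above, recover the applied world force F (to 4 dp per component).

F = (-2.2000, -2.2000, 2.3000)

Δv = v₁−v₀ = (-0.05500000, -0.05500000, 0.05750000)
applied force F = (-2.2000, -2.2000, 2.3000)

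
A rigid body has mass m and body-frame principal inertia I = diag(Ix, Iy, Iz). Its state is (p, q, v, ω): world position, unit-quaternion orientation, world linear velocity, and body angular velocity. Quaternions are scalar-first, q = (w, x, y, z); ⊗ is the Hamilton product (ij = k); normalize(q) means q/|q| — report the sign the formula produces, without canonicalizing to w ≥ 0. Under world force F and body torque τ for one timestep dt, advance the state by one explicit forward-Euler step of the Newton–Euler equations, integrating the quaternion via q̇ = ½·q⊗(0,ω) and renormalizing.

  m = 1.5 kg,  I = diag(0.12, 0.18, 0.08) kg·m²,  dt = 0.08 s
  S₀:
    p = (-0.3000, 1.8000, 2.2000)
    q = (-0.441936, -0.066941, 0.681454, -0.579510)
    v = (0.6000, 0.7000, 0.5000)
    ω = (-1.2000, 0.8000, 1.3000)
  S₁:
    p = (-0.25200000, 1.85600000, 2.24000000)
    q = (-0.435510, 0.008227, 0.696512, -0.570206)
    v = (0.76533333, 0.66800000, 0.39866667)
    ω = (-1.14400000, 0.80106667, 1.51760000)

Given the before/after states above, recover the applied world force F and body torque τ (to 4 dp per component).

Δv = v₁−v₀ = (0.16533333, -0.03200000, -0.10133333)
F = m·Δv/dt = (3.1000, -0.6000, -1.9000)
ω₁ − ω₀ = (0.05600000, 0.00106667, 0.21760000)
τ = I·(Δω/dt) + ω₀×(Iω₀) = (-0.0200, -0.0600, 0.1600)

F = (3.1000, -0.6000, -1.9000)
τ = (-0.0200, -0.0600, 0.1600)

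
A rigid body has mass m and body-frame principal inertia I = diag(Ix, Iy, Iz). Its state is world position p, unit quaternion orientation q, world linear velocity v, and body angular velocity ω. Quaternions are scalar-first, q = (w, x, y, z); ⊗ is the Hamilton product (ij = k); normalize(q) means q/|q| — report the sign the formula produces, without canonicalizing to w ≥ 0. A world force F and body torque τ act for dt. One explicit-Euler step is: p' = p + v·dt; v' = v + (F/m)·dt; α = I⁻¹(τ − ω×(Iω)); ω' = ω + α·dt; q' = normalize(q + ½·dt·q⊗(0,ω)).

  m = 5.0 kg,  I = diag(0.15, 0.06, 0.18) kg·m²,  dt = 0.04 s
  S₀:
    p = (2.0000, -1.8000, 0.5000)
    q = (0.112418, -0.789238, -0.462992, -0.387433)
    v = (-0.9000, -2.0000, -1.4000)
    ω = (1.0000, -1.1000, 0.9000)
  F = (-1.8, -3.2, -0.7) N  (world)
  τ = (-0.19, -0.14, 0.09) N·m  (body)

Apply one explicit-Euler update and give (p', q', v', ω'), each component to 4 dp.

(τ − ω×Iω)/I = (-0.4747, -1.8833, -0.0500)
ω' = ω + α·dt = (0.9810, -1.1753, 0.8980)
Hamilton product q⊗(0,ω) = (0.6286365, -0.7304511, 0.1992214, 1.4323300)
updated quaternion q' = (0.1249, -0.8034, -0.4587, -0.3586)
a = (-0.3600, -0.6400, -0.1400)
p' = p + v·dt = (1.9640, -1.8800, 0.4440)
v' = v + a·dt = (-0.9144, -2.0256, -1.4056)

p' = (1.9640, -1.8800, 0.4440)
q' = (0.1249, -0.8034, -0.4587, -0.3586)
v' = (-0.9144, -2.0256, -1.4056)
ω' = (0.9810, -1.1753, 0.8980)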